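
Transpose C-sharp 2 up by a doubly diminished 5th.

Five letter names up from C: G.
A doubly diminished fifth spans 5 semitones, so from C#2 the target pitch is Gb2.

G-flat 2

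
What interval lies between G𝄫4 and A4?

G to A spans two letter names (G-A) — that makes it a second of some quality.
The major second is 2 semitones; here we have 4, two semitones wider: doubly augmented.

doubly augmented 2nd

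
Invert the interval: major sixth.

The rule of nine gives the new number: 9 − 6 = 3, so a sixth becomes a third.
And major becomes minor under inversion, so we get a minor third.

minor third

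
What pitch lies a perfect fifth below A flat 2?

Counting five letter names down from A lands on D.
A perfect fifth spans 7 semitones, so from Ab2 the target pitch is Db2.

D flat 2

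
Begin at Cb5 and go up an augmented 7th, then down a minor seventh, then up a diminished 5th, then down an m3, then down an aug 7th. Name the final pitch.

Fb4

Up an augmented seventh from Cb5: B5 (12 semitones up).
Down a minor seventh from B5: C#5 (10 semitones down).
A diminished fifth up from C#5 is G5.
Down a minor third from G5: E5 (3 semitones down).
E5 down an augmented seventh → Fb4 (12 semitones).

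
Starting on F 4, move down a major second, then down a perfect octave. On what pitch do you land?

A major second down from F4 is Eb4.
Down a perfect octave from Eb4: Eb3 (12 semitones down).

E flat 3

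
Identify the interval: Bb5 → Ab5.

major 2nd

Descending from Bb5 to Ab5 is the same interval as ascending Ab5 to Bb5.
A to B spans two letter names (A-B): a second.
The major second spans 2 semitones, and Ab5 to Bb5 is exactly 2 semitones — so this is a major second.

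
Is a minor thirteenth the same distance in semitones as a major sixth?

20 semitones (minor thirteenth) vs 9 semitones (major sixth): not equal.

No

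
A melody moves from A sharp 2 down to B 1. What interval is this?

M7

Descending from A#2 to B1 is the same interval as ascending B1 to A#2.
B to A spans seven letter names (B-C-D-E-F-G-A) — that makes it a seventh of some quality.
The major seventh spans 11 semitones, and B1 to A#2 is exactly 11 semitones — so this is a major seventh.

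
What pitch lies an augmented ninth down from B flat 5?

A double-flat 4

The ninth's letter: B down two letter names plus an octave → A.
An augmented ninth is 15 semitones; 15 semitones down from Bb5 gives Abb4.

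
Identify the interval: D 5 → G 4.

P5

Descending from D5 to G4 is the same interval as ascending G4 to D5.
G to D spans five letter names (G-A-B-C-D), so the interval is some kind of fifth.
The perfect fifth spans 7 semitones, and G4 to D5 is exactly 7 semitones — so this is a perfect fifth.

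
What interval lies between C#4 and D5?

minor 9th

C to D spans two letter names (C-D), plus an octave: a ninth.
At 13 semitones, C#4→D5 falls one short of a major ninth: minor.
(Equivalently, a compound minor second: a minor second plus an octave.)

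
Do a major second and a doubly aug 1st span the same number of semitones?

A major second = 2 semitones = a doubly augmented unison; enharmonically equal.

Yes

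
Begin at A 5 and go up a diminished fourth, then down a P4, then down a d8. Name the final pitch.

A 4

A5 up a diminished fourth → Db6 (4 semitones).
Down a perfect fourth from Db6: Ab5 (5 semitones down).
Down a diminished octave from Ab5: A4 (11 semitones down).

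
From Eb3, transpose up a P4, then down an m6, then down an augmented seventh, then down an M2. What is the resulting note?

Cbb2

A perfect fourth up from Eb3 is Ab3.
A minor sixth down from Ab3 is C3.
C3 down an augmented seventh → Dbb2 (12 semitones).
Down a major second from Dbb2: Cbb2 (2 semitones down).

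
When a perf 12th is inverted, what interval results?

perfect fourth

First reduce the compound perfect twelfth to its simple form, a perfect fifth.
The rule of nine gives the new number: 9 − 5 = 4, so a fifth becomes a fourth.
And perfect stays perfect under inversion, so we get a perfect fourth.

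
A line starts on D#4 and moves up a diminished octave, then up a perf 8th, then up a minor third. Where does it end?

D#4 up a diminished octave → D5 (11 semitones).
A perfect octave up from D5 is D6.
A minor third up from D6 is F6.

F6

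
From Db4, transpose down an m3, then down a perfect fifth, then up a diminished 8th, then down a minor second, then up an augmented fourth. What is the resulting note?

A minor third down from Db4 is Bb3.
A perfect fifth down from Bb3 is Eb3.
A diminished octave up from Eb3 is Ebb4.
A minor second down from Ebb4 is Db4.
Up an augmented fourth from Db4: G4 (6 semitones up).

G4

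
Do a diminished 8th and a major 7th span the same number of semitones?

Both span 11 semitones: a diminished octave and a major seventh are the same chromatic distance.

Yes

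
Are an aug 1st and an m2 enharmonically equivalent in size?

An augmented unison = 1 semitone = a minor second; enharmonically equal.

Yes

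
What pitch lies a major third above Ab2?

C3

Three letter names up from A: C.
A major third is 4 semitones; 4 semitones up from Ab2 gives C3.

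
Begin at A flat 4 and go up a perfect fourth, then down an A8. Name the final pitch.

Up a perfect fourth from Ab4: Db5 (5 semitones up).
An augmented octave down from Db5 is Dbb4.

D double-flat 4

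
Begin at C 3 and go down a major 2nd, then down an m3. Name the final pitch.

C3 down a major second → Bb2 (2 semitones).
Down a minor third from Bb2: G2 (3 semitones down).

G 2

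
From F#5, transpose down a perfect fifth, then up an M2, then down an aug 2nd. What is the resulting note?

Down a perfect fifth from F#5: B4 (7 semitones down).
B4 up a major second → C#5 (2 semitones).
Down an augmented second from C#5: Bb4 (3 semitones down).

Bb4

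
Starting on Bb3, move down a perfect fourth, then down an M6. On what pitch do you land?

A perfect fourth down from Bb3 is F3.
Down a major sixth from F3: Ab2 (9 semitones down).

Ab2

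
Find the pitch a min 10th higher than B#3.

D#5

Counting three letter names plus an octave up from B lands on D.
A minor tenth is 15 semitones; 15 semitones up from B#3 gives D#5.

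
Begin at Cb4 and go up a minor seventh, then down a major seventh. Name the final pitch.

Cb4 up a minor seventh → Bbb4 (10 semitones).
A major seventh down from Bbb4 is Cbb4.

Cbb4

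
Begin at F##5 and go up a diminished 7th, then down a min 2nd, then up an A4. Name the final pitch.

Up a diminished seventh from F##5: E6 (9 semitones up).
Down a minor second from E6: D#6 (1 semitone down).
D#6 up an augmented fourth → G##6 (6 semitones).

G##6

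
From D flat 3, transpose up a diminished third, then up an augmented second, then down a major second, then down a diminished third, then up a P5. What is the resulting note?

A 3

Up a diminished third from Db3: Fbb3 (2 semitones up).
An augmented second up from Fbb3 is Gb3.
Down a major second from Gb3: Fb3 (2 semitones down).
A diminished third down from Fb3 is D3.
A perfect fifth up from D3 is A3.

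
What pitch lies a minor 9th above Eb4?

Two letters up from E (plus an octave) reaches F.
Moving 13 semitones up from Eb4 (the size of a minor ninth) reaches Fb5.

Fb5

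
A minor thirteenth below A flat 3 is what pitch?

C 2

Counting six letter names plus an octave down from A lands on C.
A minor thirteenth spans 20 semitones, so from Ab3 the target pitch is C2.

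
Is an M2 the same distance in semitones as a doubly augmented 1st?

Yes

A major second = 2 semitones = a doubly augmented unison; enharmonically equal.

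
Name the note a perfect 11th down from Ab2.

Eb1

The eleventh's letter: A down four letter names plus an octave → E.
A perfect eleventh spans 17 semitones, so from Ab2 the target pitch is Eb1.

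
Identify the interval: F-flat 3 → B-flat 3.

augmented fourth

F to B spans four letter names (F-G-A-B) — that makes it a fourth of some quality.
A perfect fourth would be 5 semitones; Fb3 to Bb3 is 6, one semitone wider, so the interval is augmented.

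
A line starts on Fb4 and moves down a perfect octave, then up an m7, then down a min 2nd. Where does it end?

Fb4 down a perfect octave → Fb3 (12 semitones).
Fb3 up a minor seventh → Ebb4 (10 semitones).
Ebb4 down a minor second → Db4 (1 semitone).

Db4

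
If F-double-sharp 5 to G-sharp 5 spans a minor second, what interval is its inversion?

major 7th

Inverted interval numbers add to nine, so a second pairs with a seventh (2 + 7 = 9).
The quality also flips — minor becomes major — giving a major seventh.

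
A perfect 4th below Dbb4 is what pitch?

Abb3

Counting four letter names down from D lands on A.
A perfect fourth spans 5 semitones, so from Dbb4 the target pitch is Abb3.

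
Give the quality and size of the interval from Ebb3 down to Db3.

minor second

Descending from Ebb3 to Db3 is the same interval as ascending Db3 to Ebb3.
D to E spans two letter names (D-E): a second.
A major second would be 2 semitones, but Db3 to Ebb3 is 1 — one semitone narrower, making it a minor second.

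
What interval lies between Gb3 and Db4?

perfect fifth

G to D spans five letter names (G-A-B-C-D), so the interval is some kind of fifth.
Gb3 to Db4 is 7 semitones, matching the perfect fifth exactly, so the quality is perfect.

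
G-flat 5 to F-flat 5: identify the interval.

major 2nd

Descending from Gb5 to Fb5 is the same interval as ascending Fb5 to Gb5.
F to G spans two letter names (F-G) — that makes it a second of some quality.
The major second spans 2 semitones, and Fb5 to Gb5 is exactly 2 semitones — so this is a major second.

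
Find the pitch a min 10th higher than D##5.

F##6

Three letters up from D (plus an octave) reaches F.
Moving 15 semitones up from D##5 (the size of a minor tenth) reaches F##6.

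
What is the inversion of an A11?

First reduce the compound augmented eleventh to its simple form, an augmented fourth.
Inverted interval numbers add to nine, so a fourth pairs with a fifth (4 + 5 = 9).
Quality inverts too: augmented becomes diminished. That makes the inversion a diminished fifth.

d5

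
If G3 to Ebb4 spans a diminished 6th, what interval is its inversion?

Inverted interval numbers add to nine, so a sixth pairs with a third (6 + 3 = 9).
The quality also flips — diminished becomes augmented — giving an augmented third.

augmented third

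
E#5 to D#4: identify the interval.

Descending from E#5 to D#4 is the same interval as ascending D#4 to E#5.
D to E spans two letter names (D-E), plus an octave — that makes it a ninth of some quality.
The major ninth spans 14 semitones, and D#4 to E#5 is exactly 14 semitones — so this is a major ninth.
(Equivalently, a compound major second: a major second plus an octave.)

major 9th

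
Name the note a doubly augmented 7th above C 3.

The seventh takes the letter from C up to B.
A doubly augmented seventh is 13 semitones; 13 semitones up from C3 gives B##3.

B-double-sharp 3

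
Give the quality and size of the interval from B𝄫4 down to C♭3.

Descending from Bbb4 to Cb3 is the same interval as ascending Cb3 to Bbb4.
C to B spans seven letter names (C-D-E-F-G-A-B), plus an octave — that makes it a fourteenth of some quality.
At 22 semitones, Cb3→Bbb4 falls one short of a major fourteenth: minor.
(Equivalently, a compound minor seventh: a minor seventh plus an octave.)

m14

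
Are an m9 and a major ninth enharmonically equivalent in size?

A minor ninth is 13 semitones but a major ninth is 14 semitones — different sizes.

No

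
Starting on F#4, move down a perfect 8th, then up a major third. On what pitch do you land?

A#3

Down a perfect octave from F#4: F#3 (12 semitones down).
Up a major third from F#3: A#3 (4 semitones up).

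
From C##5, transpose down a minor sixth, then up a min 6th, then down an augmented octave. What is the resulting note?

Down a minor sixth from C##5: E##4 (8 semitones down).
E##4 up a minor sixth → C##5 (8 semitones).
C##5 down an augmented octave → C#4 (13 semitones).

C#4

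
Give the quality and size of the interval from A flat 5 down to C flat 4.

M13

Descending from Ab5 to Cb4 is the same interval as ascending Cb4 to Ab5.
C to A spans six letter names (C-D-E-F-G-A), plus an octave, so the interval is some kind of thirteenth.
The major thirteenth spans 21 semitones, and Cb4 to Ab5 is exactly 21 semitones — so this is a major thirteenth.
(Equivalently, a compound major sixth: a major sixth plus an octave.)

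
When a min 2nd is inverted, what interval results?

major 7th

The rule of nine gives the new number: 9 − 2 = 7, so a second becomes a seventh.
And minor becomes major under inversion, so we get a major seventh.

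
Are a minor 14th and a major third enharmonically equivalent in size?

No

A minor fourteenth spans 22 semitones; a major third spans 4 semitones. They differ by 18.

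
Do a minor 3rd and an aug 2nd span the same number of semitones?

A minor third = 3 semitones = an augmented second; enharmonically equal.

Yes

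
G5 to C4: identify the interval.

P12

Descending from G5 to C4 is the same interval as ascending C4 to G5.
C to G spans five letter names (C-D-E-F-G), plus an octave, so the interval is some kind of twelfth.
Counting semitones, C4→G5 is 19, which is the perfect twelfth.
(Equivalently, a compound perfect fifth: a perfect fifth plus an octave.)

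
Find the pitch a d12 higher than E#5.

B6

Counting five letter names plus an octave up from E lands on B.
A diminished twelfth is 18 semitones; 18 semitones up from E#5 gives B6.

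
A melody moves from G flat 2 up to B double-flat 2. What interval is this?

minor third

G to B spans three letter names (G-A-B), so the interval is some kind of third.
At 3 semitones, Gb2→Bbb2 falls one short of a major third: minor.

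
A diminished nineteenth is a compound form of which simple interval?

d5

Take out 2 octaves (14 from the number): 19 − 14 = 5.
That makes a diminished nineteenth a compound diminished fifth — 2 octaves plus a diminished fifth.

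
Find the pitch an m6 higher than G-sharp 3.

E 4

The sixth takes the letter from G up to E.
A minor sixth is 8 semitones; 8 semitones up from G#3 gives E4.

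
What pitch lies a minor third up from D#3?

F#3

The third takes the letter from D up to F.
Moving 3 semitones up from D#3 (the size of a minor third) reaches F#3.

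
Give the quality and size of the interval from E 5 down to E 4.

Descending from E5 to E4 is the same interval as ascending E4 to E5.
E to E is the same letter name, plus an octave, so the interval is some kind of octave.
Counting semitones, E4→E5 is 12, which is the perfect octave.

P8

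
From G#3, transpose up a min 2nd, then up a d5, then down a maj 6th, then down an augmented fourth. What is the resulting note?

A minor second up from G#3 is A3.
Up a diminished fifth from A3: Eb4 (6 semitones up).
A major sixth down from Eb4 is Gb3.
Gb3 down an augmented fourth → Dbb3 (6 semitones).

Dbb3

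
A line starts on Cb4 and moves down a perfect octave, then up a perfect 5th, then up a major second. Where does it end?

Cb4 down a perfect octave → Cb3 (12 semitones).
A perfect fifth up from Cb3 is Gb3.
Gb3 up a major second → Ab3 (2 semitones).

Ab3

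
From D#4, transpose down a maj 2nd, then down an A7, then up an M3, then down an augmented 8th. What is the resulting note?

Fb2

A major second down from D#4 is C#4.
An augmented seventh down from C#4 is Db3.
Db3 up a major third → F3 (4 semitones).
An augmented octave down from F3 is Fb2.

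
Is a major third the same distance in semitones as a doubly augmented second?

Both span 4 semitones: a major third and a doubly augmented second are the same chromatic distance.

Yes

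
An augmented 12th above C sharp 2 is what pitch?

G double-sharp 3

The twelfth's letter: C up five letter names plus an octave → G.
An augmented twelfth is 20 semitones; 20 semitones up from C#2 gives G##3.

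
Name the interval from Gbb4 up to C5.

G to C spans four letter names (G-A-B-C): a fourth.
Gbb4 to C5 spans 7 semitones — two semitones wider than the perfect fourth (5) — giving a doubly augmented fourth.

doubly augmented 4th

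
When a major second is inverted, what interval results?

m7

Inverted interval numbers add to nine, so a second pairs with a seventh (2 + 7 = 9).
And major becomes minor under inversion, so we get a minor seventh.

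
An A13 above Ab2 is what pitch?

Counting six letter names plus an octave up from A lands on F.
An augmented thirteenth is 22 semitones; 22 semitones up from Ab2 gives F#4.

F#4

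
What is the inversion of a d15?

augmented unison

First reduce the compound diminished fifteenth to its simple form, a diminished octave.
The rule of nine gives the new number: 9 − 8 = 1, so an octave becomes a unison.
Quality inverts too: diminished becomes augmented. That makes the inversion an augmented unison.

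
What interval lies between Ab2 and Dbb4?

A to D spans four letter names (A-B-C-D), plus an octave: an eleventh.
Ab2 to Dbb4 spans 16 semitones — one semitone narrower than the perfect eleventh (17) — giving a diminished eleventh.
(Equivalently, a compound diminished fourth: a diminished fourth plus an octave.)

d11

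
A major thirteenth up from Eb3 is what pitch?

Counting six letter names plus an octave up from E lands on C.
Moving 21 semitones up from Eb3 (the size of a major thirteenth) reaches C5.

C5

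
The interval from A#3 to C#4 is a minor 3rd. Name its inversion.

Inverted interval numbers add to nine, so a third pairs with a sixth (3 + 6 = 9).
The quality also flips — minor becomes major — giving a major sixth.

major 6th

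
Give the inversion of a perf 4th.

Inverted interval numbers add to nine, so a fourth pairs with a fifth (4 + 5 = 9).
The quality also flips — perfect stays perfect — giving a perfect fifth.

P5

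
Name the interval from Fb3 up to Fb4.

F to F is the same letter name, plus an octave: an octave.
The perfect octave spans 12 semitones, and Fb3 to Fb4 is exactly 12 semitones — so this is a perfect octave.

perfect octave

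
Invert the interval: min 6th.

M3

The rule of nine gives the new number: 9 − 6 = 3, so a sixth becomes a third.
And minor becomes major under inversion, so we get a major third.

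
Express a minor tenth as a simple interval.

minor third

Subtracting seven from the interval number removes an octave: 10 − 7 = 3.
That makes a minor tenth a compound minor third — an octave plus a minor third.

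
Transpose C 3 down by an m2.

Two letter names down from C: B.
Moving 1 semitone down from C3 (the size of a minor second) reaches B2.

B 2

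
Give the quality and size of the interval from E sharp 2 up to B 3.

diminished twelfth

E to B spans five letter names (E-F-G-A-B), plus an octave: a twelfth.
The perfect twelfth is 19 semitones; here we have 18, one semitone narrower: diminished.
(Equivalently, a compound diminished fifth: a diminished fifth plus an octave.)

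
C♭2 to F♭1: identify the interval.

Descending from Cb2 to Fb1 is the same interval as ascending Fb1 to Cb2.
F to C spans five letter names (F-G-A-B-C) — that makes it a fifth of some quality.
Counting semitones, Fb1→Cb2 is 7, which is the perfect fifth.

perfect fifth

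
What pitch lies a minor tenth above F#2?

A3

Three letters up from F (plus an octave) reaches A.
Moving 15 semitones up from F#2 (the size of a minor tenth) reaches A3.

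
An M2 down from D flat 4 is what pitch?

C flat 4

Two letter names down from D: C.
Moving 2 semitones down from Db4 (the size of a major second) reaches Cb4.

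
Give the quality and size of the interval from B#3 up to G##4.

B to G spans six letter names (B-C-D-E-F-G): a sixth.
B#3 to G##4 is 9 semitones, matching the major sixth exactly, so the quality is major.

major sixth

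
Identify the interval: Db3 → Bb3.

D to B spans six letter names (D-E-F-G-A-B): a sixth.
The major sixth spans 9 semitones, and Db3 to Bb3 is exactly 9 semitones — so this is a major sixth.

major sixth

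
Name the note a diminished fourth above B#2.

The fourth takes the letter from B up to E.
A diminished fourth spans 4 semitones, so from B#2 the target pitch is E3.

E3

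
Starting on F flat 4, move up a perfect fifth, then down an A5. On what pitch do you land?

Fb4 up a perfect fifth → Cb5 (7 semitones).
Cb5 down an augmented fifth → Fbb4 (8 semitones).

F double-flat 4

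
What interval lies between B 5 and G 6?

m6

B to G spans six letter names (B-C-D-E-F-G) — that makes it a sixth of some quality.
At 8 semitones, B5→G6 falls one short of a major sixth: minor.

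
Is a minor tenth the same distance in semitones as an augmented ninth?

A minor tenth = 15 semitones = an augmented ninth; enharmonically equal.

Yes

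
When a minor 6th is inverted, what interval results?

The rule of nine gives the new number: 9 − 6 = 3, so a sixth becomes a third.
The quality also flips — minor becomes major — giving a major third.

major third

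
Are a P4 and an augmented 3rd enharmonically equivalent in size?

Yes

A perfect fourth = 5 semitones = an augmented third; enharmonically equal.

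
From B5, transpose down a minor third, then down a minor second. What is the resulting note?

A minor third down from B5 is G#5.
A minor second down from G#5 is F##5.

F##5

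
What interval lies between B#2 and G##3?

B to G spans six letter names (B-C-D-E-F-G), so the interval is some kind of sixth.
The major sixth spans 9 semitones, and B#2 to G##3 is exactly 9 semitones — so this is a major sixth.

M6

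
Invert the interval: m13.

First reduce the compound minor thirteenth to its simple form, a minor sixth.
The rule of nine gives the new number: 9 − 6 = 3, so a sixth becomes a third.
The quality also flips — minor becomes major — giving a major third.

M3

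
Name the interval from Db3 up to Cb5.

minor fourteenth

D to C spans seven letter names (D-E-F-G-A-B-C), plus an octave, so the interval is some kind of fourteenth.
Db3 to Cb5 is 22 semitones, a half step short of the major fourteenth (23), so this is minor.
(Equivalently, a compound minor seventh: a minor seventh plus an octave.)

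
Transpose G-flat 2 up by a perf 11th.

C-flat 4

Counting four letter names plus an octave up from G lands on C.
Moving 17 semitones up from Gb2 (the size of a perfect eleventh) reaches Cb4.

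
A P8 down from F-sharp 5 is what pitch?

The letter stays F (same as the start), shifted an octave down.
A perfect octave is 12 semitones; 12 semitones down from F#5 gives F#4.

F-sharp 4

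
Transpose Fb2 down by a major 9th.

The ninth's letter: F down two letter names plus an octave → E.
A major ninth spans 14 semitones, so from Fb2 the target pitch is Ebb1.

Ebb1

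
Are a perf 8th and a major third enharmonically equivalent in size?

A perfect octave spans 12 semitones; a major third spans 4 semitones. They differ by 8.

No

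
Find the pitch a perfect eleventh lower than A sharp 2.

Four letters down from A (plus an octave) reaches E.
Moving 17 semitones down from A#2 (the size of a perfect eleventh) reaches E#1.

E sharp 1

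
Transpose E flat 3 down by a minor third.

Counting three letter names down from E lands on C.
A minor third is 3 semitones; 3 semitones down from Eb3 gives C3.

C 3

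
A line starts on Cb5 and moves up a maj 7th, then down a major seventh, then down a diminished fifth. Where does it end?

Cb5 up a major seventh → Bb5 (11 semitones).
A major seventh down from Bb5 is Cb5.
Cb5 down a diminished fifth → F4 (6 semitones).

F4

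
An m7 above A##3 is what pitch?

The seventh takes the letter from A up to G.
A minor seventh spans 10 semitones, so from A##3 the target pitch is G##4.

G##4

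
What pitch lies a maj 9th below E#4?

D#3

The ninth's letter: E down two letter names plus an octave → D.
A major ninth spans 14 semitones, so from E#4 the target pitch is D#3.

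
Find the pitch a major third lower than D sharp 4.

Three letter names down from D: B.
Moving 4 semitones down from D#4 (the size of a major third) reaches B3.

B 3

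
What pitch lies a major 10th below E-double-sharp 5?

Counting three letter names plus an octave down from E lands on C.
Moving 16 semitones down from E##5 (the size of a major tenth) reaches C##4.

C-double-sharp 4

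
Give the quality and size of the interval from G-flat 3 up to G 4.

augmented octave

G to G is the same letter name, plus an octave: an octave.
Gb3 to G4 spans 13 semitones — one semitone wider than the perfect octave (12) — giving an augmented octave.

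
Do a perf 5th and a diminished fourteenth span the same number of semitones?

A perfect fifth spans 7 semitones; a diminished fourteenth spans 21 semitones. They differ by 14.

No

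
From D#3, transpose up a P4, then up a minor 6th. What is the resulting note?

E4

Up a perfect fourth from D#3: G#3 (5 semitones up).
Up a minor sixth from G#3: E4 (8 semitones up).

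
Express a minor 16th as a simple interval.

Subtracting seven from the interval number removes an octave: 16 − 14 = 2.
Quality carries through unchanged, so the simple form is a minor second.

minor second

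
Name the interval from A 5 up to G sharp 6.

A to G spans seven letter names (A-B-C-D-E-F-G): a seventh.
Counting semitones, A5→G#6 is 11, which is the major seventh.

major seventh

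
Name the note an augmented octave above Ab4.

The letter stays A (same as the start), shifted an octave up.
Moving 13 semitones up from Ab4 (the size of an augmented octave) reaches A5.

A5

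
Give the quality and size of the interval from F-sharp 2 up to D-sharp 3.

M6

F to D spans six letter names (F-G-A-B-C-D) — that makes it a sixth of some quality.
F#2 to D#3 is 9 semitones, matching the major sixth exactly, so the quality is major.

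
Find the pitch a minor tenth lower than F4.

D3

Three letters down from F (plus an octave) reaches D.
Moving 15 semitones down from F4 (the size of a minor tenth) reaches D3.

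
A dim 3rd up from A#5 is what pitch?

C6

Counting three letter names up from A lands on C.
A diminished third spans 2 semitones, so from A#5 the target pitch is C6.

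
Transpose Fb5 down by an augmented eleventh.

Counting four letter names plus an octave down from F lands on C.
An augmented eleventh spans 18 semitones, so from Fb5 the target pitch is Cbb4.

Cbb4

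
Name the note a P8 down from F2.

F1

An octave keeps the letter name F, an octave down from F.
A perfect octave is 12 semitones; 12 semitones down from F2 gives F1.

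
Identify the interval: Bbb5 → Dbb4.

Descending from Bbb5 to Dbb4 is the same interval as ascending Dbb4 to Bbb5.
D to B spans six letter names (D-E-F-G-A-B), plus an octave — that makes it a thirteenth of some quality.
Counting semitones, Dbb4→Bbb5 is 21, which is the major thirteenth.
(Equivalently, a compound major sixth: a major sixth plus an octave.)

major thirteenth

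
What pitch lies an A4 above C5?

F#5

Counting four letter names up from C lands on F.
An augmented fourth spans 6 semitones, so from C5 the target pitch is F#5.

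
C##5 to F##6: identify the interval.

C to F spans four letter names (C-D-E-F), plus an octave, so the interval is some kind of eleventh.
Counting semitones, C##5→F##6 is 17, which is the perfect eleventh.
(Equivalently, a compound perfect fourth: a perfect fourth plus an octave.)

perfect eleventh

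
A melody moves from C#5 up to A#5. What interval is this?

C to A spans six letter names (C-D-E-F-G-A), so the interval is some kind of sixth.
Counting semitones, C#5→A#5 is 9, which is the major sixth.

major sixth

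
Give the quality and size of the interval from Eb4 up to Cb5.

minor 6th

E to C spans six letter names (E-F-G-A-B-C): a sixth.
At 8 semitones, Eb4→Cb5 falls one short of a major sixth: minor.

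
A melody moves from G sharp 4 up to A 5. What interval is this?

m9

G to A spans two letter names (G-A), plus an octave, so the interval is some kind of ninth.
At 13 semitones, G#4→A5 falls one short of a major ninth: minor.
(Equivalently, a compound minor second: a minor second plus an octave.)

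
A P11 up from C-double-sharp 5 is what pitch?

F-double-sharp 6

Counting four letter names plus an octave up from C lands on F.
Moving 17 semitones up from C##5 (the size of a perfect eleventh) reaches F##6.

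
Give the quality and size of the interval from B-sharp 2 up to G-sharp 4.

m13

B to G spans six letter names (B-C-D-E-F-G), plus an octave, so the interval is some kind of thirteenth.
B#2 to G#4 is 20 semitones, a half step short of the major thirteenth (21), so this is minor.
(Equivalently, a compound minor sixth: a minor sixth plus an octave.)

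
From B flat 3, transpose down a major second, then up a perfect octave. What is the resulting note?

A major second down from Bb3 is Ab3.
Up a perfect octave from Ab3: Ab4 (12 semitones up).

A flat 4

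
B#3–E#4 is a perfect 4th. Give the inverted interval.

Inverted interval numbers add to nine, so a fourth pairs with a fifth (4 + 5 = 9).
Quality inverts too: perfect stays perfect. That makes the inversion a perfect fifth.

perfect fifth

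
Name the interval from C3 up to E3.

major third

C to E spans three letter names (C-D-E): a third.
Counting semitones, C3→E3 is 4, which is the major third.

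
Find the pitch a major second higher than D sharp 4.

The second takes the letter from D up to E.
A major second spans 2 semitones, so from D#4 the target pitch is E#4.

E sharp 4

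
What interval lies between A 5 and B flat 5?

A to B spans two letter names (A-B): a second.
A5 to Bb5 is 1 semitone, a half step short of the major second (2), so this is minor.

minor second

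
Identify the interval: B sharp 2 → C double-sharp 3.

B to C spans two letter names (B-C): a second.
Counting semitones, B#2→C##3 is 2, which is the major second.

major second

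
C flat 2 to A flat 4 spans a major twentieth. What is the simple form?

major sixth

Subtracting seven from the interval number removes an octave: 20 − 14 = 6.
Quality carries through unchanged, so the simple form is a major sixth.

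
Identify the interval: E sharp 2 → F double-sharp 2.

major second

E to F spans two letter names (E-F): a second.
The major second spans 2 semitones, and E#2 to F##2 is exactly 2 semitones — so this is a major second.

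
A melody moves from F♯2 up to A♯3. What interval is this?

major tenth

F to A spans three letter names (F-G-A), plus an octave: a tenth.
The major tenth spans 16 semitones, and F#2 to A#3 is exactly 16 semitones — so this is a major tenth.
(Equivalently, a compound major third: a major third plus an octave.)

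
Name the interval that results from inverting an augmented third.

diminished 6th

Interval numbers invert to sum to nine: 3 + 6 = 9, so a third inverts to a sixth.
And augmented becomes diminished under inversion, so we get a diminished sixth.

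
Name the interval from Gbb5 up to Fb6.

M7

G to F spans seven letter names (G-A-B-C-D-E-F) — that makes it a seventh of some quality.
The major seventh spans 11 semitones, and Gbb5 to Fb6 is exactly 11 semitones — so this is a major seventh.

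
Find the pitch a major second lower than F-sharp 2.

Two letter names down from F: E.
A major second spans 2 semitones, so from F#2 the target pitch is E2.

E 2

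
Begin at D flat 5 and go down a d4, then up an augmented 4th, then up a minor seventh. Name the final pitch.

C sharp 6

Db5 down a diminished fourth → A4 (4 semitones).
A4 up an augmented fourth → D#5 (6 semitones).
A minor seventh up from D#5 is C#6.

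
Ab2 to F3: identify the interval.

major sixth

A to F spans six letter names (A-B-C-D-E-F), so the interval is some kind of sixth.
The major sixth spans 9 semitones, and Ab2 to F3 is exactly 9 semitones — so this is a major sixth.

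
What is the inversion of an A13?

d3

First reduce the compound augmented thirteenth to its simple form, an augmented sixth.
The rule of nine gives the new number: 9 − 6 = 3, so a sixth becomes a third.
And augmented becomes diminished under inversion, so we get a diminished third.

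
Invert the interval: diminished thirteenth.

First reduce the compound diminished thirteenth to its simple form, a diminished sixth.
Inverted interval numbers add to nine, so a sixth pairs with a third (6 + 3 = 9).
And diminished becomes augmented under inversion, so we get an augmented third.

A3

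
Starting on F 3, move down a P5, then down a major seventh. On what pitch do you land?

C flat 2

A perfect fifth down from F3 is Bb2.
Bb2 down a major seventh → Cb2 (11 semitones).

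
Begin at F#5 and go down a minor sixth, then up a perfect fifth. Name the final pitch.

E#5

Down a minor sixth from F#5: A#4 (8 semitones down).
A#4 up a perfect fifth → E#5 (7 semitones).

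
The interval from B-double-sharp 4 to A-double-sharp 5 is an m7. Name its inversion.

The rule of nine gives the new number: 9 − 7 = 2, so a seventh becomes a second.
Quality inverts too: minor becomes major. That makes the inversion a major second.

major 2nd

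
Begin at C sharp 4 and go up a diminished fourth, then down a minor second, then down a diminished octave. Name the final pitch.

E sharp 3

C#4 up a diminished fourth → F4 (4 semitones).
F4 down a minor second → E4 (1 semitone).
E4 down a diminished octave → E#3 (11 semitones).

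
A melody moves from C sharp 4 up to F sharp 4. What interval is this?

C to F spans four letter names (C-D-E-F): a fourth.
The perfect fourth spans 5 semitones, and C#4 to F#4 is exactly 5 semitones — so this is a perfect fourth.

perfect fourth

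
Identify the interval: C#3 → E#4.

M10

C to E spans three letter names (C-D-E), plus an octave, so the interval is some kind of tenth.
The major tenth spans 16 semitones, and C#3 to E#4 is exactly 16 semitones — so this is a major tenth.
(Equivalently, a compound major third: a major third plus an octave.)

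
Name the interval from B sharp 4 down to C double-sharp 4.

Descending from B#4 to C##4 is the same interval as ascending C##4 to B#4.
C to B spans seven letter names (C-D-E-F-G-A-B): a seventh.
At 10 semitones, C##4→B#4 falls one short of a major seventh: minor.

minor 7th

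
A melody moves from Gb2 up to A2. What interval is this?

G to A spans two letter names (G-A): a second.
The major second is 2 semitones; here we have 3, one semitone wider: augmented.

augmented second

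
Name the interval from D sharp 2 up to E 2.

minor second

D to E spans two letter names (D-E): a second.
D#2 to E2 is 1 semitone, a half step short of the major second (2), so this is minor.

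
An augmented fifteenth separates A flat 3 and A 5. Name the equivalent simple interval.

augmented 8th

Subtracting seven from the interval number removes an octave: 15 − 7 = 8.
Quality carries through unchanged, so the simple form is an augmented octave.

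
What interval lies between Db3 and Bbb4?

m13

D to B spans six letter names (D-E-F-G-A-B), plus an octave — that makes it a thirteenth of some quality.
A major thirteenth would be 21 semitones, but Db3 to Bbb4 is 20 — one semitone narrower, making it a minor thirteenth.
(Equivalently, a compound minor sixth: a minor sixth plus an octave.)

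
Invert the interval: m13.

M3

First reduce the compound minor thirteenth to its simple form, a minor sixth.
Interval numbers invert to sum to nine: 6 + 3 = 9, so a sixth inverts to a third.
And minor becomes major under inversion, so we get a major third.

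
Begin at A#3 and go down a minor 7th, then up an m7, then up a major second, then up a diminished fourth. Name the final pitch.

A minor seventh down from A#3 is B#2.
Up a minor seventh from B#2: A#3 (10 semitones up).
A#3 up a major second → B#3 (2 semitones).
Up a diminished fourth from B#3: E4 (4 semitones up).

E4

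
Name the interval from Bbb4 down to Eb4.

Descending from Bbb4 to Eb4 is the same interval as ascending Eb4 to Bbb4.
E to B spans five letter names (E-F-G-A-B): a fifth.
Eb4 to Bbb4 spans 6 semitones — one semitone narrower than the perfect fifth (7) — giving a diminished fifth.

diminished fifth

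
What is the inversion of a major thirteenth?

m3

First reduce the compound major thirteenth to its simple form, a major sixth.
The rule of nine gives the new number: 9 − 6 = 3, so a sixth becomes a third.
Quality inverts too: major becomes minor. That makes the inversion a minor third.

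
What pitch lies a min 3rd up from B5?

The third takes the letter from B up to D.
Moving 3 semitones up from B5 (the size of a minor third) reaches D6.

D6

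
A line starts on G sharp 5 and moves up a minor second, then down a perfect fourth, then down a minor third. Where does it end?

C sharp 5

A minor second up from G#5 is A5.
A5 down a perfect fourth → E5 (5 semitones).
E5 down a minor third → C#5 (3 semitones).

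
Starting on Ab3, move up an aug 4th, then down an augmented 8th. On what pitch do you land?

Ab3 up an augmented fourth → D4 (6 semitones).
Down an augmented octave from D4: Db3 (13 semitones down).

Db3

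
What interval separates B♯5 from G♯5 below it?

major third

Descending from B#5 to G#5 is the same interval as ascending G#5 to B#5.
G to B spans three letter names (G-A-B), so the interval is some kind of third.
Counting semitones, G#5→B#5 is 4, which is the major third.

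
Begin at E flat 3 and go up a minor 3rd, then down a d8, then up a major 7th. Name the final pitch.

A minor third up from Eb3 is Gb3.
Gb3 down a diminished octave → G2 (11 semitones).
Up a major seventh from G2: F#3 (11 semitones up).

F sharp 3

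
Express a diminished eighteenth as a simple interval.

d4

Subtracting seven from the interval number removes an octave: 18 − 14 = 4.
That makes a diminished eighteenth a compound diminished fourth — 2 octaves plus a diminished fourth.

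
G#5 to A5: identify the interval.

G to A spans two letter names (G-A) — that makes it a second of some quality.
At 1 semitone, G#5→A5 falls one short of a major second: minor.

minor second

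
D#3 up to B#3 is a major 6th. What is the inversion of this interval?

Inverted interval numbers add to nine, so a sixth pairs with a third (6 + 3 = 9).
Quality inverts too: major becomes minor. That makes the inversion a minor third.

minor third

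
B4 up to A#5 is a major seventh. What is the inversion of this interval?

minor 2nd

Inverted interval numbers add to nine, so a seventh pairs with a second (7 + 2 = 9).
And major becomes minor under inversion, so we get a minor second.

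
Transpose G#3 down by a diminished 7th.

Seven letter names down from G: A.
A diminished seventh spans 9 semitones, so from G#3 the target pitch is A##2.

A##2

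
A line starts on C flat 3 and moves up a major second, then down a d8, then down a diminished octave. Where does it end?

D sharp 1

A major second up from Cb3 is Db3.
A diminished octave down from Db3 is D2.
A diminished octave down from D2 is D#1.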